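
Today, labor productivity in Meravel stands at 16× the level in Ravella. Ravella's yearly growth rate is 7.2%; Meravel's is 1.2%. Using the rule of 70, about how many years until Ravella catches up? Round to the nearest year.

What matters is the difference: 6 pp.
Rule of 70 on the gap: the ratio halves every 70/6 ≈ 11.67 years.
A 16× gap closes after 4 halvings: 4 × 11.67 ≈ 47 years.

approximately 47 years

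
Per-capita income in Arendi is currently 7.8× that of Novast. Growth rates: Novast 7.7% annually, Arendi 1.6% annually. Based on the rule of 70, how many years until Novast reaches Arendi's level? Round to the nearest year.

What matters is the difference: 6.1 pp.
Rule of 70 on the gap: the ratio halves every 70/6.1 ≈ 11.48 years.
A 7.8× gap takes log₂(7.8) ≈ 2.96 halvings to close: 2.96 × 11.48 ≈ 34 years.

34 years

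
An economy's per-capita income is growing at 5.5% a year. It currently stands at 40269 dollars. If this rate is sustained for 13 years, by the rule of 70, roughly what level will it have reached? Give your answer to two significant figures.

82000 dollars

Doubling time ≈ 70/5.5 = 12.73 years.
13 years is 13/12.73 ≈ 1.02 doublings, a factor of 2^1.02 ≈ 2.03.
40269 × 2.03 ≈ 82000 dollars.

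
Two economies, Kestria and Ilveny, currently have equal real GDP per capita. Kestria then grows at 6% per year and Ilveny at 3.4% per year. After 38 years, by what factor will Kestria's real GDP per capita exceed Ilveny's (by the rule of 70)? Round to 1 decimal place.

Only the 2.6-point difference matters.
70/2.6 ≈ 26.92 years per doubling of the ratio; 38 years gives 1.41 doublings, so ≈ 2.7×.

approximately 2.7 times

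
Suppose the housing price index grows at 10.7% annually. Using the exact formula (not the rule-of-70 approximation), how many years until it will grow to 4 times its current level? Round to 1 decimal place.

t = ln(4) / ln(1 + 0.107) = 1.3863 / 0.101654 ≈ 13.64.

13.6 years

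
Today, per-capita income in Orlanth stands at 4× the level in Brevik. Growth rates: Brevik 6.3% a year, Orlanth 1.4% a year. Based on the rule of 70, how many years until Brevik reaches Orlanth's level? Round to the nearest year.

roughly 29 years

What matters is the difference: 4.9 pp.
Rule of 70 on the gap: the ratio halves every 70/4.9 ≈ 14.29 years.
A 4× gap closes after 2 halvings: 2 × 14.29 ≈ 29 years.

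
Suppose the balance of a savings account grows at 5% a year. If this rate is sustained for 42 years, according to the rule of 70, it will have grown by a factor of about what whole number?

70/5 ≈ 14.00 years per doubling.
42 years fits 3 doublings: 2^3 = 8.

≈ 8 times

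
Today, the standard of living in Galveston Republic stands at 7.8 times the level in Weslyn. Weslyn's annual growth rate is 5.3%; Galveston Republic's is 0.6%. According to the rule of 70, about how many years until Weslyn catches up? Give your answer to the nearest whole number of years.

about 44 years

Weslyn gains on Galveston Republic at 5.3% − 0.6% = 4.7 points a year.
At that relative rate the gap halves every 70/4.7 ≈ 14.89 years.
A 7.8 times gap takes log₂(7.8) ≈ 2.96 halvings to close: 2.96 × 14.89 ≈ 44 years.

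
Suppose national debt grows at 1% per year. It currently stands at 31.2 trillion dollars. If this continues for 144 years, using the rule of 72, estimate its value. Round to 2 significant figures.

It doubles every 72/1 ≈ 72.00 years, so 144 years is 2.00 doublings.
2^2.00 ≈ 4.00; 31.2 × 4.00 ≈ 120 trillion dollars.

around 120 trillion dollars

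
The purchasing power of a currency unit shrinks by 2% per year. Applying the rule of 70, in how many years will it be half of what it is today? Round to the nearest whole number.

The rule works in reverse for decay: 70/2 ≈ 35.00 years to halve.

approximately 35 years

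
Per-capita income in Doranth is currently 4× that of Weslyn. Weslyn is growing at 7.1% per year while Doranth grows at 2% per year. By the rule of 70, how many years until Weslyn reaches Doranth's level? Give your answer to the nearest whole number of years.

What matters is the difference: 5.1 pp.
Rule of 70 on the gap: the ratio halves every 70/5.1 ≈ 13.73 years.
A 4× gap closes after 2 halvings: 2 × 13.73 ≈ 27 years.

around 27 years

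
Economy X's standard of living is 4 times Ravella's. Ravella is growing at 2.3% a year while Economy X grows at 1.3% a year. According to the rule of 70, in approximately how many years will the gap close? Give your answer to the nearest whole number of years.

140 years

Ravella gains on Economy X at 2.3% − 1.3% = 1 point a year.
At that relative rate the gap halves every 70/1 ≈ 70.00 years.
A 4 times gap closes after 2 halvings: 2 × 70.00 ≈ 140 years.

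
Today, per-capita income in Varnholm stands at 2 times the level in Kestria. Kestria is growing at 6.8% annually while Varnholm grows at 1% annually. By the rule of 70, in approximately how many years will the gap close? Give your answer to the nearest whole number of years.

≈ 12 years

What matters is the difference: 5.8 pp.
Rule of 70 on the gap: the ratio halves every 70/5.8 ≈ 12.07 years.
A 2 times gap closes after 1 halving: 1 × 12.07 ≈ 12 years.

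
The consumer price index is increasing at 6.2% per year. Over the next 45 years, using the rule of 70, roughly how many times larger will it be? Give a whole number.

approximately 16 times

At 6.2% one doubling takes ≈ 11.29 years; 45 years is 4 of them, so ×16.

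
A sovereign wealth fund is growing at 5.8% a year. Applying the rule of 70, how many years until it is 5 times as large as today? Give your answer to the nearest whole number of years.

about 28 years

One doubling takes 70/5.8 = 12.07 years.
5× is log₂ 5 ≈ 2.32 doublings, so ≈ 2.32 × 12.07 = 28 years.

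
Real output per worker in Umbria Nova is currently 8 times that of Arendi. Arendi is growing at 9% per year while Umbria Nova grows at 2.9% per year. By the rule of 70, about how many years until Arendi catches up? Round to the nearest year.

roughly 34 years

What matters is the difference: 6.1 pp.
Rule of 70 on the gap: the ratio halves every 70/6.1 ≈ 11.48 years.
An 8 times gap closes after 3 halvings: 3 × 11.48 ≈ 34 years.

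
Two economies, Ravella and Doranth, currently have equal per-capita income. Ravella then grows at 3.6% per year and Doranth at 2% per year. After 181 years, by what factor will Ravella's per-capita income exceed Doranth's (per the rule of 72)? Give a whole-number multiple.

≈ 16 times

Rate gap = 3.6% − 2% = 1.6 points.
The ratio doubles every 72/1.6 ≈ 45.00 years.
181/45.00 ≈ 4.02 doublings → ratio ≈ 2^4.02 ≈ 16.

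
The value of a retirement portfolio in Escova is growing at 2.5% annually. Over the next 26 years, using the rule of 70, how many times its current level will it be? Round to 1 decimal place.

≈ 1.9 times

Doubles every ≈ 28.00 years (70/2.5).
26 years is 0.93 doublings; 2^0.93 ≈ 1.9×.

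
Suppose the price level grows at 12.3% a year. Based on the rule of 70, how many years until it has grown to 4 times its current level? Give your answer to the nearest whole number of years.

approximately 11 years

One doubling takes 70/12.3 = 5.69 years.
Getting to 4× needs 2 doublings: 2 × 5.69 ≈ 11 years.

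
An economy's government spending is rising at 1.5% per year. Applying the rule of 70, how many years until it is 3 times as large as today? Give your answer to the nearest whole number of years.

One doubling takes 70/1.5 = 46.67 years.
3× is log₂ 3 ≈ 1.58 doublings, so ≈ 1.58 × 46.67 = 74 years.

roughly 74 years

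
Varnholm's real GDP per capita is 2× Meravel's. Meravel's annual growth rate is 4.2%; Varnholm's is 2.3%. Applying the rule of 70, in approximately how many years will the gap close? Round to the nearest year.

approximately 37 years

The growth-rate gap is 4.2% − 2.3% = 1.9 percentage points.
So the ratio between them halves every 70/1.9 ≈ 36.84 years.
A 2× gap closes after 1 halving: 1 × 36.84 ≈ 37 years.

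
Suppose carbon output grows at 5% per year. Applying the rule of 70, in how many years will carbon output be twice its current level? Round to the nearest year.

14 years

70/5 ≈ 14.00, so it doubles roughly every 14 years.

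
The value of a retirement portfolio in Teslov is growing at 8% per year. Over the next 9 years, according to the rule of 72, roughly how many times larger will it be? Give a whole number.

At 8% one doubling takes ≈ 9.00 years; 9 years is 1 of them, so ×2.

2 times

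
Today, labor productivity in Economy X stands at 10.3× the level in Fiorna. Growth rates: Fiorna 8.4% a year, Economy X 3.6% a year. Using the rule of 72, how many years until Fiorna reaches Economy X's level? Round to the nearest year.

roughly 50 years

What matters is the difference: 4.8 pp.
Rule of 72 on the gap: the ratio halves every 72/4.8 ≈ 15.00 years.
A 10.3× gap takes log₂(10.3) ≈ 3.36 halvings to close: 3.36 × 15.00 ≈ 50 years.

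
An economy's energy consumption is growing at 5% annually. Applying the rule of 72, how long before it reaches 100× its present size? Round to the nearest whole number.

96 years

One doubling takes 72/5 = 14.40 years.
Reaching 100× takes log₂(100) ≈ 6.64 doublings.
6.64 × 14.40 ≈ 96 years.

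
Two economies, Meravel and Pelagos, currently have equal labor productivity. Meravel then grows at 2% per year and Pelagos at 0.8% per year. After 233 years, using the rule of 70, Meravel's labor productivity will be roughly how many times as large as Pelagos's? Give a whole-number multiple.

Meravel pulls ahead at 1.2 pp per year, so the ratio doubles every 70/1.2 ≈ 58.33 years.
In 233 years that's 3.99 doublings: 2^3.99 ≈ 16.

around 16 times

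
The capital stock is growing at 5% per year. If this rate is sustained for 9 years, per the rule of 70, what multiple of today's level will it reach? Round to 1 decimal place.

Doubles every ≈ 14.00 years (70/5).
9 years is 0.64 doublings; 2^0.64 ≈ 1.6×.

roughly 1.6 times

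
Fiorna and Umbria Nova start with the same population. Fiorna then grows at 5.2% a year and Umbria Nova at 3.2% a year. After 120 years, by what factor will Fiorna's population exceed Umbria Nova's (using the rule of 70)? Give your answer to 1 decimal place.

Rate gap = 5.2% − 3.2% = 2 points.
The ratio doubles every 70/2 ≈ 35.00 years.
120/35.00 ≈ 3.43 doublings → ratio ≈ 2^3.43 ≈ 10.8.

10.8 times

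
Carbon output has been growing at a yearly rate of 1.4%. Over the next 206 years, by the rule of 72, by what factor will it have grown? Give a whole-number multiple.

around 16 times

72/1.4 ≈ 51.43 years per doubling.
206 years fits 4 doublings: 2^4 = 16.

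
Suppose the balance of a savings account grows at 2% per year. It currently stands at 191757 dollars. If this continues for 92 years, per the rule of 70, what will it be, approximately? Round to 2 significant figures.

about 1200000 dollars

Doubling time ≈ 70/2 = 35.00 years.
92 years is 92/35.00 ≈ 2.63 doublings, a factor of 2^2.63 ≈ 6.19.
191757 × 6.19 ≈ 1200000 dollars.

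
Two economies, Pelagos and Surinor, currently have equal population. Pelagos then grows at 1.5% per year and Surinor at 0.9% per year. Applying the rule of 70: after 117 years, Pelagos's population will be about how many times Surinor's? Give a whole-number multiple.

Only the 0.6-point difference matters.
70/0.6 ≈ 116.67 years per doubling of the ratio; 117 years gives 1.00 doublings, so ≈ 2×.

approximately 2 times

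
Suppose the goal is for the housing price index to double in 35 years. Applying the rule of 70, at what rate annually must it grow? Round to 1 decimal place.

about 2.0%

70 / 35 ≈ 2.00, so about 2.0% annually.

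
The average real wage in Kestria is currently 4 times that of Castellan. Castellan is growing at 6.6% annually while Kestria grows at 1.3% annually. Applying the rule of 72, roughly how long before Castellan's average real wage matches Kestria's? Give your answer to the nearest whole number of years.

approximately 27 years

The growth-rate gap is 6.6% − 1.3% = 5.3 percentage points.
So the ratio between them halves every 72/5.3 ≈ 13.58 years.
A 4 times gap closes after 2 halvings: 2 × 13.58 ≈ 27 years.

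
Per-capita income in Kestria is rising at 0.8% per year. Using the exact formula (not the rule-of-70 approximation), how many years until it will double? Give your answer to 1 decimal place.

87.0 years

t = ln(2) / ln(1 + 0.008) = 0.6931 / 0.007968 ≈ 86.99.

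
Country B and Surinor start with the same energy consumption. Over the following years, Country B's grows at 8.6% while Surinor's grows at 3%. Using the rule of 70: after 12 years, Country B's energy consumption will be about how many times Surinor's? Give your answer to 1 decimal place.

approximately 1.9 times

Country B pulls ahead at 5.6 pp per year, so the ratio doubles every 70/5.6 ≈ 12.50 years.
In 12 years that's 0.96 doublings: 2^0.96 ≈ 1.9.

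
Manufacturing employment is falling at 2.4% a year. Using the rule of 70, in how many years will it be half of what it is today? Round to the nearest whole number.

about 29 years

Halving time ≈ 70 / 2.4 = 29.17 → 29 years.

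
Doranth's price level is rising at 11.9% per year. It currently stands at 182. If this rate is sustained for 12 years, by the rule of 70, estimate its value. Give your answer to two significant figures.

750

Doubling time ≈ 70/11.9 = 5.88 years.
12 years is 12/5.88 ≈ 2.04 doublings, a factor of 2^2.04 ≈ 4.11.
182 × 4.11 ≈ 750.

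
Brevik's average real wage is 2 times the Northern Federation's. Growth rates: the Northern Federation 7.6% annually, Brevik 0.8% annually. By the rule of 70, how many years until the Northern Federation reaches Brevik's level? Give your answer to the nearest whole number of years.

the Northern Federation gains on Brevik at 7.6% − 0.8% = 6.8 points a year.
At that relative rate the gap halves every 70/6.8 ≈ 10.29 years.
A 2 times gap closes after 1 halving: 1 × 10.29 ≈ 10 years.

about 10 years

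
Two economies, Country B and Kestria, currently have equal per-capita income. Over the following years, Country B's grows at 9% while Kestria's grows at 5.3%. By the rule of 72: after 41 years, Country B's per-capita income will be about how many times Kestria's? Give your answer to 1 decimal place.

around 4.3 times

Only the 3.7-point difference matters.
72/3.7 ≈ 19.46 years per doubling of the ratio; 41 years gives 2.11 doublings, so ≈ 4.3×.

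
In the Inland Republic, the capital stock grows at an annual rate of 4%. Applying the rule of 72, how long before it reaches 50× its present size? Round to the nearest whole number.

around 102 years

Doubling time ≈ 72/4 = 18.00 years.
Reaching 50× takes log₂(50) ≈ 5.64 doublings.
5.64 × 18.00 ≈ 102 years.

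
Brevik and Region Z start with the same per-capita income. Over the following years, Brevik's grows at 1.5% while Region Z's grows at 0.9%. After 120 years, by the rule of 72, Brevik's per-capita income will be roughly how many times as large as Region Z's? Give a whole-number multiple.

roughly 2 times

Only the 0.6-point difference matters.
72/0.6 ≈ 120.00 years per doubling of the ratio; 120 years gives 1.00 doublings, so ≈ 2×.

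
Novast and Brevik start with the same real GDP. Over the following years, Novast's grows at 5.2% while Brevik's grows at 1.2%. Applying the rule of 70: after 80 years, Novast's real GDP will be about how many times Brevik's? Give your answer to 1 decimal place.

≈ 23.8 times

Rate gap = 5.2% − 1.2% = 4 points.
The ratio doubles every 70/4 ≈ 17.50 years.
80/17.50 ≈ 4.57 doublings → ratio ≈ 2^4.57 ≈ 23.8.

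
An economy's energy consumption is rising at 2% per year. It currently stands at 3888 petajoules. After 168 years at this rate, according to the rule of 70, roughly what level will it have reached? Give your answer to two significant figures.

≈ 110000 petajoules

It doubles every 70/2 ≈ 35.00 years, so 168 years is 4.80 doublings.
2^4.80 ≈ 27.86; 3888 × 27.86 ≈ 110000 petajoules.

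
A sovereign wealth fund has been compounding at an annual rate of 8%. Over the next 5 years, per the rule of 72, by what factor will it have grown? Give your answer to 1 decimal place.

Doubles every ≈ 9.00 years (72/8).
5 years is 0.56 doublings; 2^0.56 ≈ 1.5×.

about 1.5 times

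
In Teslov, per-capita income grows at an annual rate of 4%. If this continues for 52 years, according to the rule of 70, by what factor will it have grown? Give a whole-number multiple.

Doubling time ≈ 70/4 = 17.50 years.
52/17.50 ≈ 3 doublings, so about 2^3 = 8×.

roughly 8 times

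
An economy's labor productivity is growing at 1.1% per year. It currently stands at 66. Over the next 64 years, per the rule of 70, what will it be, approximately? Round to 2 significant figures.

approximately 130

It doubles every 70/1.1 ≈ 63.64 years, so 64 years is 1.01 doublings.
2^1.01 ≈ 2.01; 66 × 2.01 ≈ 130.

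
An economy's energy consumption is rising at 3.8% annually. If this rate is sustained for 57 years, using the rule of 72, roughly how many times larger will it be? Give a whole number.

72/3.8 ≈ 18.95 years per doubling.
57 years fits 3 doublings: 2^3 = 8.

around 8 times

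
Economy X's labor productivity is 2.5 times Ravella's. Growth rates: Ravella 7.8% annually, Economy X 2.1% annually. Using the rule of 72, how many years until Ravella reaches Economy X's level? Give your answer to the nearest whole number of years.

What matters is the difference: 5.7 pp.
Rule of 72 on the gap: the ratio halves every 72/5.7 ≈ 12.63 years.
A 2.5 times gap takes log₂(2.5) ≈ 1.32 halvings to close: 1.32 × 12.63 ≈ 17 years.

17 years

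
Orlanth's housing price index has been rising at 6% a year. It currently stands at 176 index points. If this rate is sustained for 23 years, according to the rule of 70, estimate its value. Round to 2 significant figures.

Doubling time ≈ 70/6 = 11.67 years.
23 years is 23/11.67 ≈ 1.97 doublings, a factor of 2^1.97 ≈ 3.92.
176 × 3.92 ≈ 690 index points.

about 690 index points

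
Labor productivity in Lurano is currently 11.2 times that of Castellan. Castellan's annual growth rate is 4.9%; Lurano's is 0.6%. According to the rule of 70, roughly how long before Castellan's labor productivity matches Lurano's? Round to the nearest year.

about 57 years

What matters is the difference: 4.3 pp.
Rule of 70 on the gap: the ratio halves every 70/4.3 ≈ 16.28 years.
An 11.2 times gap takes log₂(11.2) ≈ 3.49 halvings to close: 3.49 × 16.28 ≈ 57 years.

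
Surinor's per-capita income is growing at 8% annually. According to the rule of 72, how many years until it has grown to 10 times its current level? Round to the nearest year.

At 8% it doubles every 72/8 ≈ 9.00 years.
10× is log₂ 10 ≈ 3.32 doublings, so ≈ 3.32 × 9.00 = 30 years.

≈ 30 years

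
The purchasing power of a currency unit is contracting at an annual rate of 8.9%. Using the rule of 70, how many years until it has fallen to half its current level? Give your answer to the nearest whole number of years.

roughly 8 years

Falling at 8.9%, it halves about every 70/8.9 = 7.87 years.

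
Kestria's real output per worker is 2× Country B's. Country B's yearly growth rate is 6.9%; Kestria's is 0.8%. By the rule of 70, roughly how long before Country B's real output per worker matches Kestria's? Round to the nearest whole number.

roughly 11 years

Country B gains on Kestria at 6.9% − 0.8% = 6.1 points a year.
At that relative rate the gap halves every 70/6.1 ≈ 11.48 years.
A 2× gap closes after 1 halving: 1 × 11.48 ≈ 11 years.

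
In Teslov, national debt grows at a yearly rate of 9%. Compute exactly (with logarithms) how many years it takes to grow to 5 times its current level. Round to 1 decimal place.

t = ln(5) / ln(1 + 0.09) = 1.6094 / 0.086178 ≈ 18.68.

18.7 years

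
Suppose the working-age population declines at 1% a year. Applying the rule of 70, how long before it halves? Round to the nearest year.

The rule works in reverse for decay: 70/1 ≈ 70.00 years to halve.

≈ 70 years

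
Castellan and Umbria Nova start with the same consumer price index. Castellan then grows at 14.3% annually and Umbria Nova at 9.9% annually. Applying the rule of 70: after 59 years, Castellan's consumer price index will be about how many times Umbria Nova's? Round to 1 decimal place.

Rate gap = 14.3% − 9.9% = 4.4 points.
The ratio doubles every 70/4.4 ≈ 15.91 years.
59/15.91 ≈ 3.71 doublings → ratio ≈ 2^3.71 ≈ 13.1.

roughly 13.1 times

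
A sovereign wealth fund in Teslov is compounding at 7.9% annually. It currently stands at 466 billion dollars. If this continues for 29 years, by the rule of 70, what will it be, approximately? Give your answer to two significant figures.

Doubling time ≈ 70/7.9 = 8.86 years.
29 years is 29/8.86 ≈ 3.27 doublings, a factor of 2^3.27 ≈ 9.65.
466 × 9.65 ≈ 4500 billion dollars.

approximately 4500 billion dollars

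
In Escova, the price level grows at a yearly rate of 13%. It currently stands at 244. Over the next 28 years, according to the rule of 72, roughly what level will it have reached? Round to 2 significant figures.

Doubling time ≈ 72/13 = 5.54 years.
28 years is 28/5.54 ≈ 5.05 doublings, a factor of 2^5.05 ≈ 33.13.
244 × 33.13 ≈ 8100.

approximately 8100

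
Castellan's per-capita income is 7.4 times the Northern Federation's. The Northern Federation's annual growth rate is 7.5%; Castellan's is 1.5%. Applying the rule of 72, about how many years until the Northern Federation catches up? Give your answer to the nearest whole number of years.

about 35 years

The growth-rate gap is 7.5% − 1.5% = 6 percentage points.
So the ratio between them halves every 72/6 ≈ 12.00 years.
A 7.4 times gap takes log₂(7.4) ≈ 2.89 halvings to close: 2.89 × 12.00 ≈ 35 years.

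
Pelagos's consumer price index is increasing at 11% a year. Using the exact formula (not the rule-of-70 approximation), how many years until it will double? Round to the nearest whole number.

t = ln(2) / ln(1 + 0.11) = 0.6931 / 0.104360 ≈ 6.64.
≈ 7 years.

7 years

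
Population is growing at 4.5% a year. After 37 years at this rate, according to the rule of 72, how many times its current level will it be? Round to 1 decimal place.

Doubles every ≈ 16.00 years (72/4.5).
37 years is 2.31 doublings; 2^2.31 ≈ 5.0×.

approximately 5.0 times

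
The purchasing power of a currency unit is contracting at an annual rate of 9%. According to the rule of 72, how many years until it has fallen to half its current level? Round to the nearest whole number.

Halving time ≈ 72 / 9 = 8.00 → 8 years.

≈ 8 years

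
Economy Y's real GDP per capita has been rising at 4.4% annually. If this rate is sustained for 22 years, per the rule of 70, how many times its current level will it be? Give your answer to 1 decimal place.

Doubles every ≈ 15.91 years (70/4.4).
22 years is 1.38 doublings; 2^1.38 ≈ 2.6×.

approximately 2.6 times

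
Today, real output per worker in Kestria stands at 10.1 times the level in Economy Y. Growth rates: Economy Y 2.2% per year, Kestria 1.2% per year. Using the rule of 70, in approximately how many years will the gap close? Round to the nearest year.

234 years

What matters is the difference: 1 pp.
Rule of 70 on the gap: the ratio halves every 70/1 ≈ 70.00 years.
A 10.1 times gap takes log₂(10.1) ≈ 3.34 halvings to close: 3.34 × 70.00 ≈ 234 years.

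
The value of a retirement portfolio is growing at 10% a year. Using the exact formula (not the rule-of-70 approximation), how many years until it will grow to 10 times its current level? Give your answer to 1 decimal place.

t = ln(10) / ln(1 + 0.1) = 2.3026 / 0.095310 ≈ 24.16.

24.2 years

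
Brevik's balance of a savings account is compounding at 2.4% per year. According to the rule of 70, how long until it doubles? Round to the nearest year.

≈ 29 years

At 2.4%, doubling takes about 70/2.4 = 29.17 years.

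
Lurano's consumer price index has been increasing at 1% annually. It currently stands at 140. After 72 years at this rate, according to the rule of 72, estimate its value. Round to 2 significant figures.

around 280

Doubling time ≈ 72/1 = 72.00 years.
72 years is 72/72.00 ≈ 1.00 doublings, a factor of 2^1.00 ≈ 2.00.
140 × 2.00 ≈ 280.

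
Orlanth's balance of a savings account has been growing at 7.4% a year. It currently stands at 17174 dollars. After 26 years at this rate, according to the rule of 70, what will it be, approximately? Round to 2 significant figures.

around 120000 dollars

It doubles every 70/7.4 ≈ 9.46 years, so 26 years is 2.75 doublings.
2^2.75 ≈ 6.73; 17174 × 6.73 ≈ 120000 dollars.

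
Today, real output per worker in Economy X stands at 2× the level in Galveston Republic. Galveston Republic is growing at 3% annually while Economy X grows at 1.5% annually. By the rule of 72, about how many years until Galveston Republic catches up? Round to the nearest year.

about 48 years

The growth-rate gap is 3% − 1.5% = 1.5 percentage points.
So the ratio between them halves every 72/1.5 ≈ 48.00 years.
A 2× gap closes after 1 halving: 1 × 48.00 ≈ 48 years.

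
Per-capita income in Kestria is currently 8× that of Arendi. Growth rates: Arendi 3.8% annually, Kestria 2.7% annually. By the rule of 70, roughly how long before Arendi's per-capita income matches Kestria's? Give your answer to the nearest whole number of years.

Arendi gains on Kestria at 3.8% − 2.7% = 1.1 points a year.
At that relative rate the gap halves every 70/1.1 ≈ 63.64 years.
An 8× gap closes after 3 halvings: 3 × 63.64 ≈ 191 years.

roughly 191 years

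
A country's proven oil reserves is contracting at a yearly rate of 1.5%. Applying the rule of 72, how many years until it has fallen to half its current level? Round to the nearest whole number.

roughly 48 years

The rule works in reverse for decay: 72/1.5 ≈ 48.00 years to halve.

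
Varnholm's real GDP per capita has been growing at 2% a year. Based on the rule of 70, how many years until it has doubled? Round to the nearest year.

At 2%, doubling takes about 70/2 = 35.00 years.

35 years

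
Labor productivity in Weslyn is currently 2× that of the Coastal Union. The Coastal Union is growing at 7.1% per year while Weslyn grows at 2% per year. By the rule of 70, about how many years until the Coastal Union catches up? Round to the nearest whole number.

The growth-rate gap is 7.1% − 2% = 5.1 percentage points.
So the ratio between them halves every 70/5.1 ≈ 13.73 years.
A 2× gap closes after 1 halving: 1 × 13.73 ≈ 14 years.

around 14 years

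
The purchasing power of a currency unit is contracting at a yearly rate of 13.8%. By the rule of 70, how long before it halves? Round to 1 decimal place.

about 5.1 years

Falling at 13.8%, it halves about every 70/13.8 = 5.07 years.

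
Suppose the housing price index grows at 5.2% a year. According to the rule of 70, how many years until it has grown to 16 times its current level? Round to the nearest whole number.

One doubling takes 70/5.2 = 13.46 years.
Getting to 16× needs 4 doublings: 4 × 13.46 ≈ 54 years.

approximately 54 years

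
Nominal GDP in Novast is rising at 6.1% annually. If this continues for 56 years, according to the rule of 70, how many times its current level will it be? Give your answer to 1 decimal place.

around 29.4 times

Doubling time ≈ 70/6.1 = 11.48 years.
56 years / 11.48 ≈ 4.88 doublings → factor 2^4.88 ≈ 29.4.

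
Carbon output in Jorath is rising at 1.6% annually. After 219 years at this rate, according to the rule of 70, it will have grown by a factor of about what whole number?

70/1.6 ≈ 43.75 years per doubling.
219 years fits 5 doublings: 2^5 = 32.

≈ 32 times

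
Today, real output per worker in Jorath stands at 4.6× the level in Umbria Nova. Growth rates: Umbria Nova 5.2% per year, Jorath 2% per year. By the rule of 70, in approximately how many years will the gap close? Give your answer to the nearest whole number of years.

Umbria Nova gains on Jorath at 5.2% − 2% = 3.2 points a year.
At that relative rate the gap halves every 70/3.2 ≈ 21.88 years.
A 4.6× gap takes log₂(4.6) ≈ 2.20 halvings to close: 2.20 × 21.88 ≈ 48 years.

around 48 years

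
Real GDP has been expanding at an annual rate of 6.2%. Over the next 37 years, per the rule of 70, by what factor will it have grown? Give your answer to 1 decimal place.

9.7 times

Doubling time ≈ 70/6.2 = 11.29 years.
37 years / 11.29 ≈ 3.28 doublings → factor 2^3.28 ≈ 9.7.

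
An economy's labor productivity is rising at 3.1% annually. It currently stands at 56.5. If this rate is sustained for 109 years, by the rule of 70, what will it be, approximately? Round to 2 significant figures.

Doubling time ≈ 70/3.1 = 22.58 years.
109 years is 109/22.58 ≈ 4.83 doublings, a factor of 2^4.83 ≈ 28.44.
56.5 × 28.44 ≈ 1600.

1600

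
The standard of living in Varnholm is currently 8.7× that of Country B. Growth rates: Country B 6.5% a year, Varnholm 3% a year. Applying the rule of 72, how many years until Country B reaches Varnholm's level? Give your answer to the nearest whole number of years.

around 64 years

What matters is the difference: 3.5 pp.
Rule of 72 on the gap: the ratio halves every 72/3.5 ≈ 20.57 years.
An 8.7× gap takes log₂(8.7) ≈ 3.12 halvings to close: 3.12 × 20.57 ≈ 64 years.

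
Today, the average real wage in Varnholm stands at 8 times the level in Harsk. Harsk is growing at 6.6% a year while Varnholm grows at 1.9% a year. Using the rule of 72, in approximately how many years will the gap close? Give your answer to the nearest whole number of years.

about 46 years

What matters is the difference: 4.7 pp.
Rule of 72 on the gap: the ratio halves every 72/4.7 ≈ 15.32 years.
An 8 times gap closes after 3 halvings: 3 × 15.32 ≈ 46 years.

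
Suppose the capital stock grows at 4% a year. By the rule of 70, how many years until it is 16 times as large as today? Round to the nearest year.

around 70 years

Doubling time ≈ 70/4 = 17.50 years.
16 = 2^4, so 4 doublings → 70 years.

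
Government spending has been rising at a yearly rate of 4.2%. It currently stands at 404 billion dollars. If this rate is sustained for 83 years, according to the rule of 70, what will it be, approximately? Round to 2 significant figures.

Doubling time ≈ 70/4.2 = 16.67 years.
83 years is 83/16.67 ≈ 4.98 doublings, a factor of 2^4.98 ≈ 31.56.
404 × 31.56 ≈ 13000 billion dollars.

around 13000 billion dollars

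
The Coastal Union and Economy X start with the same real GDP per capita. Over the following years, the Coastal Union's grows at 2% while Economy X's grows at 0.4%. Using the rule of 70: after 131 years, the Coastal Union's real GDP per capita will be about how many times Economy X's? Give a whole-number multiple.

the Coastal Union pulls ahead at 1.6 pp per year, so the ratio doubles every 70/1.6 ≈ 43.75 years.
In 131 years that's 2.99 doublings: 2^2.99 ≈ 8.

approximately 8 times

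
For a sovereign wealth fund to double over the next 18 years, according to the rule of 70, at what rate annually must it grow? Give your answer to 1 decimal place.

70 / 18 ≈ 3.89, so about 3.9% annually.

approximately 3.9%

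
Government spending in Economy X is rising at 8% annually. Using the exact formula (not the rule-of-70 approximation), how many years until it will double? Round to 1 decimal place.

t = ln(2) / ln(1 + 0.08) = 0.6931 / 0.076961 ≈ 9.01.

9.0 years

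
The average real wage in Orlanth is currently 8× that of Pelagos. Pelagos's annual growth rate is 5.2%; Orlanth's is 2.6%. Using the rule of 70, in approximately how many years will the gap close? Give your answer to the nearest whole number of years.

≈ 81 years

The growth-rate gap is 5.2% − 2.6% = 2.6 percentage points.
So the ratio between them halves every 70/2.6 ≈ 26.92 years.
An 8× gap closes after 3 halvings: 3 × 26.92 ≈ 81 years.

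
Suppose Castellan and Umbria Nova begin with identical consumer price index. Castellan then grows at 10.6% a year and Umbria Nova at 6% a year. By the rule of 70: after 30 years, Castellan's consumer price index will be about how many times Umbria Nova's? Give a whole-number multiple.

4 times

Rate gap = 10.6% − 6% = 4.6 points.
The ratio doubles every 70/4.6 ≈ 15.22 years.
30/15.22 ≈ 1.97 doublings → ratio ≈ 2^1.97 ≈ 4.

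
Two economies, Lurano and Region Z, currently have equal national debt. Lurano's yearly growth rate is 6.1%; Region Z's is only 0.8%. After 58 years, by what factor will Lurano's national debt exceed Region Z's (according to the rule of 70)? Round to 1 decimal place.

Only the 5.3-point difference matters.
70/5.3 ≈ 13.21 years per doubling of the ratio; 58 years gives 4.39 doublings, so ≈ 21.0×.

roughly 21.0 times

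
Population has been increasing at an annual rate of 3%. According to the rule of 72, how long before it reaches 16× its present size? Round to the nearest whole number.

One doubling takes 72/3 = 24.00 years.
16× is 4 doublings, so 4 × 24.00 ≈ 96 years.

≈ 96 years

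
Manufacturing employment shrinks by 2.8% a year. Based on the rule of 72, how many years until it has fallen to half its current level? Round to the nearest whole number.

The rule works in reverse for decay: 72/2.8 ≈ 25.71 years to halve.

≈ 26 years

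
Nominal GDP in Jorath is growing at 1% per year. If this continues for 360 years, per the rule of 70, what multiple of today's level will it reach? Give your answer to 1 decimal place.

around 35.3 times

Doubling time ≈ 70/1 = 70.00 years.
360 years / 70.00 ≈ 5.14 doublings → factor 2^5.14 ≈ 35.3.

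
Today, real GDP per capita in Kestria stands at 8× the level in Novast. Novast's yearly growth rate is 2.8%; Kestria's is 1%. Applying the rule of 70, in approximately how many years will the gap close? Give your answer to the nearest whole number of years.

Novast gains on Kestria at 2.8% − 1% = 1.8 points a year.
At that relative rate the gap halves every 70/1.8 ≈ 38.89 years.
An 8× gap closes after 3 halvings: 3 × 38.89 ≈ 117 years.

117 years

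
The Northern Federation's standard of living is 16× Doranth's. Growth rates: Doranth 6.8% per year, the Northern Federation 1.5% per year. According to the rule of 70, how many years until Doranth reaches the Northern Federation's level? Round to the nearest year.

What matters is the difference: 5.3 pp.
Rule of 70 on the gap: the ratio halves every 70/5.3 ≈ 13.21 years.
A 16× gap closes after 4 halvings: 4 × 13.21 ≈ 53 years.

53 years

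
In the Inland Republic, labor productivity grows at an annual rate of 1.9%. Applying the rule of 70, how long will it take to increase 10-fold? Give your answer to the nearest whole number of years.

At 1.9% it doubles every 70/1.9 ≈ 36.84 years.
Reaching 10× takes log₂(10) ≈ 3.32 doublings.
3.32 × 36.84 ≈ 122 years.

roughly 122 years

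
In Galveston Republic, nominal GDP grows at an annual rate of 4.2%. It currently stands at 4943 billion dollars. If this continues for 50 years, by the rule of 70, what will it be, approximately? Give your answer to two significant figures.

Doubling time ≈ 70/4.2 = 16.67 years.
50 years is 50/16.67 ≈ 3.00 doublings, a factor of 2^3.00 ≈ 8.00.
4943 × 8.00 ≈ 40000 billion dollars.

approximately 40000 billion dollars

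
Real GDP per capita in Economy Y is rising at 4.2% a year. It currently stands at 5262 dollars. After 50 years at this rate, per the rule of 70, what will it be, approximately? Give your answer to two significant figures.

about 42000 dollars

Doubling time ≈ 70/4.2 = 16.67 years.
50 years is 50/16.67 ≈ 3.00 doublings, a factor of 2^3.00 ≈ 8.00.
5262 × 8.00 ≈ 42000 dollars.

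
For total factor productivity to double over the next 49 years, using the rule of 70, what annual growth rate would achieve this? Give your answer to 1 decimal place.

around 1.4%

70 / 49 ≈ 1.43, so about 1.4% a year.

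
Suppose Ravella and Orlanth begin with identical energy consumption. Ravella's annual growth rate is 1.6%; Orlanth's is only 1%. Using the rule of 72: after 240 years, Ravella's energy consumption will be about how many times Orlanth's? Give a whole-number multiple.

Ravella pulls ahead at 0.6 pp per year, so the ratio doubles every 72/0.6 ≈ 120.00 years.
In 240 years that's 2.00 doublings: 2^2.00 ≈ 4.

approximately 4 times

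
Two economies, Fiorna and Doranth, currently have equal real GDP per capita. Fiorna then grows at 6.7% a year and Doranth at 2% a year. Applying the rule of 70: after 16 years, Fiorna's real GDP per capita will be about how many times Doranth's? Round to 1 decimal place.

≈ 2.1 times

Rate gap = 6.7% − 2% = 4.7 points.
The ratio doubles every 70/4.7 ≈ 14.89 years.
16/14.89 ≈ 1.07 doublings → ratio ≈ 2^1.07 ≈ 2.1.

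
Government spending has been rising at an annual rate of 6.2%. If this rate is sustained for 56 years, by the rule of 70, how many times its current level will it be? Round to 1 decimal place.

around 31.1 times

Doubling time ≈ 70/6.2 = 11.29 years.
56 years / 11.29 ≈ 4.96 doublings → factor 2^4.96 ≈ 31.1.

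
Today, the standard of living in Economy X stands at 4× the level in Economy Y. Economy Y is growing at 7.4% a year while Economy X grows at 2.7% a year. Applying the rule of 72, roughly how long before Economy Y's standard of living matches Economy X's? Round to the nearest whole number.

The growth-rate gap is 7.4% − 2.7% = 4.7 percentage points.
So the ratio between them halves every 72/4.7 ≈ 15.32 years.
A 4× gap closes after 2 halvings: 2 × 15.32 ≈ 31 years.

31 years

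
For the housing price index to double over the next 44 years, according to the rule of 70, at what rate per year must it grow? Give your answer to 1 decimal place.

70 / 44 ≈ 1.59, so about 1.6% per year.

about 1.6%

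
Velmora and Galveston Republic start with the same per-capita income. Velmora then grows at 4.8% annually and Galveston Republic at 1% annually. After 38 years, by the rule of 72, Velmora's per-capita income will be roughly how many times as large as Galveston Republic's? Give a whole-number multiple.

around 4 times

Rate gap = 4.8% − 1% = 3.8 points.
The ratio doubles every 72/3.8 ≈ 18.95 years.
38/18.95 ≈ 2.01 doublings → ratio ≈ 2^2.01 ≈ 4.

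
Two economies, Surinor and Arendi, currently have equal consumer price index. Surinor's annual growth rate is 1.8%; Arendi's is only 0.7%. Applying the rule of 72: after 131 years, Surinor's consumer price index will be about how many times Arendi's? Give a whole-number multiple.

4 times

Rate gap = 1.8% − 0.7% = 1.1 points.
The ratio doubles every 72/1.1 ≈ 65.45 years.
131/65.45 ≈ 2.00 doublings → ratio ≈ 2^2.00 ≈ 4.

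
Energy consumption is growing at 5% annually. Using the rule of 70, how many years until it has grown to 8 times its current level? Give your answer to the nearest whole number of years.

around 42 years

At 5% it doubles every 70/5 ≈ 14.00 years.
Getting to 8× needs 3 doublings: 3 × 14.00 ≈ 42 years.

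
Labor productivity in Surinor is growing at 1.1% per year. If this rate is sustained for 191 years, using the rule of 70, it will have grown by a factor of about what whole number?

Doubling time ≈ 70/1.1 = 63.64 years.
191/63.64 ≈ 3 doublings, so about 2^3 = 8×.

approximately 8 times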